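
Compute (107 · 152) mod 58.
Reduce the factors first: 107 ≡ 49, 152 ≡ 36 (mod 58), so 107 · 152 ≡ 49 · 36 (mod 58). 49 · 36 = 1764. Dividing by 58: 1764 = 30·58 + 24. So (107 · 152) mod 58 = 24.

Final answer: 24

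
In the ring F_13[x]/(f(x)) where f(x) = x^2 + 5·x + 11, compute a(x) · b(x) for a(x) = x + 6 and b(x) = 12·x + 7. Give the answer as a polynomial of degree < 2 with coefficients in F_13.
Multiply as integer polynomials: a · b = 12·x^2 + 79·x + 42. Reducing coefficients mod 13: a · b ≡ 12·x^2 + x + 3. Now divide by f(x) = x^2 + 5·x + 11 in F_13[x], eliminating the leading term at each step:
  leading term 12·x^2: subtract (12)·f(x) = 12·x^2 + 8·x + 2, leaving 6·x + 1 (coefficients mod 13)
The degree is now < 2, so this is the remainder. Hence a · b ≡ 6·x + 1 in F_13[x]/(f).

Final answer: a · b ≡ 6·x + 1 (mod f(x))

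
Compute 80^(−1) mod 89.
Apply the extended Euclidean algorithm to (89, 80), tracking rows (r, s, t) with s·89 + t·80 = r. Each division r_prev = q·r_cur + r_new produces the new row as (previous row) − q·(current row):
  row A: (89, 1, 0)   [1·89 + 0·80 = 89]
  row B: (80, 0, 1)   [0·89 + 1·80 = 80]
  89 = 1·80 + 9   → row C = row A − 1·row B = (9, 1, −1)   [check: 1·89 − 1·80 = 9]
  80 = 8·9 + 8   → row D = row B − 8·row C = (8, −8, 9)   [check: −8·89 + 9·80 = 8]
  9 = 1·8 + 1   → row E = row C − 1·row D = (1, 9, −10)   [check: 9·89 − 10·80 = 1]
  8 = 8·1 + 0   → remainder 0, stop. gcd = 1 (last nonzero row E).
The gcd is 1, so 80 is invertible mod 89. The last nonzero row gives 9·89 − 10·80 = 1, so t = −10. So 80^(−1) ≡ −10 ≡ 79 (mod 89). Verify: 80 · 79 = 6320 ≡ 1 (mod 89). ✓

Final answer: 80^(−1) ≡ 79 (mod 89)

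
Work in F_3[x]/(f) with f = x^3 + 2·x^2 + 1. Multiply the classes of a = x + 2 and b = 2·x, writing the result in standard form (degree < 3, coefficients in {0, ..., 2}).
a · b ≡ 2·x^2 + x (mod f(x))

Multiply as integer polynomials: a · b = 2·x^2 + 4·x. Reducing coefficients mod 3: a · b ≡ 2·x^2 + x. This already has degree < 3, so no reduction by f is needed. Hence a · b ≡ 2·x^2 + x in F_3[x]/(f).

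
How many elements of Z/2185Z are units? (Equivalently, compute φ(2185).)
An element a ∈ Z/2185Z is a unit iff gcd(a, 2185) = 1, so the number of units is φ(2185). φ is multiplicative, with φ(p^e) = p^e − p^(e−1). Factorise 2185 = 5 · 19 · 23. Then
  φ(2185) = (5 − 1) · (19 − 1) · (23 − 1) = 4 · 18 · 22 = 1584.

Final answer: Z/2185Z has φ(2185) = 1584 units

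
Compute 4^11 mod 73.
16

Use repeated squaring. Binary(11) = 1011. Walk through the bits of the exponent 11 left-to-right: at each bit after the leading one, square the running value, then multiply by 4 if the bit is 1 (always reducing mod 73):
  bit 1 = 1 (leading): start with 4.
  bit 2 = 0: square 4^2 = 16 (mod 73).
  bit 3 = 1: square 16^2 = 256 ≡ 37; bit is 1, so multiply 37·4 = 148 ≡ 2 (mod 73).
  bit 4 = 1: square 2^2 = 4; bit is 1, so multiply 4·4 = 16 (mod 73).
Final value: 4^11 ≡ 16 (mod 73).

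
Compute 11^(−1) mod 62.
11^(−1) ≡ 17 (mod 62)

Apply the extended Euclidean algorithm to (62, 11), tracking rows (r, s, t) with s·62 + t·11 = r. Each division r_prev = q·r_cur + r_new produces the new row as (previous row) − q·(current row):
  row A: (62, 1, 0)   [1·62 + 0·11 = 62]
  row B: (11, 0, 1)   [0·62 + 1·11 = 11]
  62 = 5·11 + 7   → row C = row A − 5·row B = (7, 1, −5)   [check: 1·62 − 5·11 = 7]
  11 = 1·7 + 4   → row D = row B − 1·row C = (4, −1, 6)   [check: −1·62 + 6·11 = 4]
  7 = 1·4 + 3   → row E = row C − 1·row D = (3, 2, −11)   [check: 2·62 − 11·11 = 3]
  4 = 1·3 + 1   → row F = row D − 1·row E = (1, −3, 17)   [check: −3·62 + 17·11 = 1]
  3 = 3·1 + 0   → remainder 0, stop. gcd = 1 (last nonzero row F).
The gcd is 1, so 11 is invertible mod 62. The last nonzero row gives −3·62 + 17·11 = 1, so t = 17. So 11^(−1) ≡ 17 (mod 62). Verify: 11 · 17 = 187 ≡ 1 (mod 62). ✓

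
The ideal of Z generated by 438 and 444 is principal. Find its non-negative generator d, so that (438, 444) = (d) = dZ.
(438, 444) = (6); d = 6

In the PID Z, (a, b) is generated by gcd(a, b). Compute gcd(444, 438) with the extended Euclidean algorithm, tracking rows (r, s, t) with s·444 + t·438 = r:
  row A: (444, 1, 0)   [1·444 + 0·438 = 444]
  row B: (438, 0, 1)   [0·444 + 1·438 = 438]
  444 = 1·438 + 6   → row C = row A − 1·row B = (6, 1, −1)   [check: 1·444 − 1·438 = 6]
  438 = 73·6 + 0   → remainder 0, stop. gcd = 6 (last nonzero row C).
So gcd(438, 444) = 6, with Bézout identity 1·444 − 1·438 = 6. Containment (⊇): the Bézout identity exhibits 6 as an element of (438, 444), giving (6) ⊆ (438, 444). Containment (⊆): since 6 | 438 and 6 | 444 (438 = 6·73, 444 = 6·74), every Z-linear combination of 438 and 444 is divisible by 6, so (438, 444) ⊆ (6). Therefore (438, 444) = (6), d = 6.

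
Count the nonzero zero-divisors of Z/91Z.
In Z/91Z each nonzero element is either a unit (gcd with 91 is 1) or a zero-divisor (gcd > 1). The number of units is φ(91): factorise 91 = 7 · 13, so φ(91) = (7 − 1) · (13 − 1) = 6 · 12 = 72. The nonzero elements number 91 − 1 = 90. Hence the nonzero zero-divisors number 90 − 72 = 18.

Final answer: Z/91Z has 18 nonzero zero-divisors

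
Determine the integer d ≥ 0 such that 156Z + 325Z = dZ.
(156, 325) = (13); d = 13

In the PID Z, (a, b) is generated by gcd(a, b). Compute gcd(325, 156) with the extended Euclidean algorithm, tracking rows (r, s, t) with s·325 + t·156 = r:
  row A: (325, 1, 0)   [1·325 + 0·156 = 325]
  row B: (156, 0, 1)   [0·325 + 1·156 = 156]
  325 = 2·156 + 13   → row C = row A − 2·row B = (13, 1, −2)   [check: 1·325 − 2·156 = 13]
  156 = 12·13 + 0   → remainder 0, stop. gcd = 13 (last nonzero row C).
So gcd(156, 325) = 13, with Bézout identity 1·325 − 2·156 = 13. Containment (⊇): the Bézout identity exhibits 13 as an element of (156, 325), giving (13) ⊆ (156, 325). Containment (⊆): since 13 | 156 and 13 | 325 (156 = 13·12, 325 = 13·25), every Z-linear combination of 156 and 325 is divisible by 13, so (156, 325) ⊆ (13). Therefore (156, 325) = (13), d = 13.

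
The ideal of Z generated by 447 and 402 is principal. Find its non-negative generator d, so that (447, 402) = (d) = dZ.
(447, 402) = (3); d = 3

In the PID Z, (a, b) is generated by gcd(a, b). Compute gcd(447, 402) with the extended Euclidean algorithm, tracking rows (r, s, t) with s·447 + t·402 = r:
  row A: (447, 1, 0)   [1·447 + 0·402 = 447]
  row B: (402, 0, 1)   [0·447 + 1·402 = 402]
  447 = 1·402 + 45   → row C = row A − 1·row B = (45, 1, −1)   [check: 1·447 − 1·402 = 45]
  402 = 8·45 + 42   → row D = row B − 8·row C = (42, −8, 9)   [check: −8·447 + 9·402 = 42]
  45 = 1·42 + 3   → row E = row C − 1·row D = (3, 9, −10)   [check: 9·447 − 10·402 = 3]
  42 = 14·3 + 0   → remainder 0, stop. gcd = 3 (last nonzero row E).
So gcd(447, 402) = 3, with Bézout identity 9·447 − 10·402 = 3. Containment (⊇): the Bézout identity exhibits 3 as an element of (447, 402), giving (3) ⊆ (447, 402). Containment (⊆): since 3 | 447 and 3 | 402 (447 = 3·149, 402 = 3·134), every Z-linear combination of 447 and 402 is divisible by 3, so (447, 402) ⊆ (3). Therefore (447, 402) = (3), d = 3.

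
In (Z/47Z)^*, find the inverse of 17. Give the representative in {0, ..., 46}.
Apply the extended Euclidean algorithm to (47, 17), tracking rows (r, s, t) with s·47 + t·17 = r. Each division r_prev = q·r_cur + r_new produces the new row as (previous row) − q·(current row):
  row A: (47, 1, 0)   [1·47 + 0·17 = 47]
  row B: (17, 0, 1)   [0·47 + 1·17 = 17]
  47 = 2·17 + 13   → row C = row A − 2·row B = (13, 1, −2)   [check: 1·47 − 2·17 = 13]
  17 = 1·13 + 4   → row D = row B − 1·row C = (4, −1, 3)   [check: −1·47 + 3·17 = 4]
  13 = 3·4 + 1   → row E = row C − 3·row D = (1, 4, −11)   [check: 4·47 − 11·17 = 1]
  4 = 4·1 + 0   → remainder 0, stop. gcd = 1 (last nonzero row E).
The gcd is 1, so 17 is invertible mod 47. The last nonzero row gives 4·47 − 11·17 = 1, so t = −11. So 17^(−1) ≡ −11 ≡ 36 (mod 47). Verify: 17 · 36 = 612 ≡ 1 (mod 47). ✓

Final answer: 17^(−1) ≡ 36 (mod 47)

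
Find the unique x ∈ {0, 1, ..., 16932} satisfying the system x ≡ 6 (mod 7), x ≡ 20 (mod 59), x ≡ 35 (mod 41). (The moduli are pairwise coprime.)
The moduli 7, 59, 41 are pairwise coprime, so by the CRT there is a unique solution mod 7·59·41 = 16933.
Solve by successive substitution. Start with x ≡ 6 (mod 7).
  Combine with x ≡ 20 (mod 59): write x = 6 + 7·t and require 6 + 7·t ≡ 20 (mod 59), i.e. 7·t ≡ 20 − 6 ≡ 14 (mod 59). Since 7^(−1) ≡ 17 (mod 59), t ≡ 17·14 ≡ 2 (mod 59). So x ≡ 6 + 7·2 = 20 (mod 413).
  Combine with x ≡ 35 (mod 41): write x = 20 + 413·t and require 20 + 413·t ≡ 35 (mod 41), i.e. 413·t ≡ 35 − 20 ≡ 15 (mod 41). Since 413^(−1) ≡ 14 (mod 41) (413 ≡ 3 (mod 41)), t ≡ 14·15 ≡ 5 (mod 41). So x ≡ 20 + 413·5 = 2085 (mod 16933).
Unique solution in [0, 16933): x = 2085.

Final answer: x ≡ 2085 (mod 16933); the representative in [0, 16933) is 2085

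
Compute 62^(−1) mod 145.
62^(−1) ≡ 138 (mod 145)

Apply the extended Euclidean algorithm to (145, 62), tracking rows (r, s, t) with s·145 + t·62 = r. Each division r_prev = q·r_cur + r_new produces the new row as (previous row) − q·(current row):
  row A: (145, 1, 0)   [1·145 + 0·62 = 145]
  row B: (62, 0, 1)   [0·145 + 1·62 = 62]
  145 = 2·62 + 21   → row C = row A − 2·row B = (21, 1, −2)   [check: 1·145 − 2·62 = 21]
  62 = 2·21 + 20   → row D = row B − 2·row C = (20, −2, 5)   [check: −2·145 + 5·62 = 20]
  21 = 1·20 + 1   → row E = row C − 1·row D = (1, 3, −7)   [check: 3·145 − 7·62 = 1]
  20 = 20·1 + 0   → remainder 0, stop. gcd = 1 (last nonzero row E).
The gcd is 1, so 62 is invertible mod 145. The last nonzero row gives 3·145 − 7·62 = 1, so t = −7. So 62^(−1) ≡ −7 ≡ 138 (mod 145). Verify: 62 · 138 = 8556 ≡ 1 (mod 145). ✓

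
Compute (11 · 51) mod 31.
Reduce the factors first: 51 ≡ 20 (mod 31), so 11 · 51 ≡ 11 · 20 (mod 31). 11 · 20 = 220. Dividing by 31: 220 = 7·31 + 3. So (11 · 51) mod 31 = 3.

Final answer: 3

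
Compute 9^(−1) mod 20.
Apply the extended Euclidean algorithm to (20, 9), tracking rows (r, s, t) with s·20 + t·9 = r. Each division r_prev = q·r_cur + r_new produces the new row as (previous row) − q·(current row):
  row A: (20, 1, 0)   [1·20 + 0·9 = 20]
  row B: (9, 0, 1)   [0·20 + 1·9 = 9]
  20 = 2·9 + 2   → row C = row A − 2·row B = (2, 1, −2)   [check: 1·20 − 2·9 = 2]
  9 = 4·2 + 1   → row D = row B − 4·row C = (1, −4, 9)   [check: −4·20 + 9·9 = 1]
  2 = 2·1 + 0   → remainder 0, stop. gcd = 1 (last nonzero row D).
The gcd is 1, so 9 is invertible mod 20. The last nonzero row gives −4·20 + 9·9 = 1, so t = 9. So 9^(−1) ≡ 9 (mod 20). Verify: 9 · 9 = 81 ≡ 1 (mod 20). ✓

Final answer: 9^(−1) ≡ 9 (mod 20)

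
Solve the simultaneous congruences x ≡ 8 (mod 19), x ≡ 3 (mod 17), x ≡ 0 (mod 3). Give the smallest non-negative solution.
The moduli 19, 17, 3 are pairwise coprime, so by the CRT there is a unique solution mod 19·17·3 = 969.
Solve by successive substitution. Start with x ≡ 8 (mod 19).
  Combine with x ≡ 3 (mod 17): write x = 8 + 19·t and require 8 + 19·t ≡ 3 (mod 17), i.e. 19·t ≡ 3 − 8 ≡ 12 (mod 17). Since 19^(−1) ≡ 9 (mod 17) (19 ≡ 2 (mod 17)), t ≡ 9·12 ≡ 6 (mod 17). So x ≡ 8 + 19·6 = 122 (mod 323).
  Combine with x ≡ 0 (mod 3): write x = 122 + 323·t and require 122 + 323·t ≡ 0 (mod 3), i.e. 323·t ≡ 0 − 122 ≡ 1 (mod 3). Since 323^(−1) ≡ 2 (mod 3) (323 ≡ 2 (mod 3)), t ≡ 2·1 ≡ 2 (mod 3). So x ≡ 122 + 323·2 = 768 (mod 969).
Unique solution in [0, 969): x = 768.

Final answer: x ≡ 768 (mod 969); the representative in [0, 969) is 768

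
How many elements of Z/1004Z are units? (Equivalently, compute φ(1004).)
An element a ∈ Z/1004Z is a unit iff gcd(a, 1004) = 1, so the number of units is φ(1004). φ is multiplicative, with φ(p^e) = p^e − p^(e−1). Factorise 1004 = 2^2 · 251. Then
  φ(1004) = (2^2 − 2^1) · (251 − 1) = 2 · 250 = 500.

Final answer: Z/1004Z has φ(1004) = 500 units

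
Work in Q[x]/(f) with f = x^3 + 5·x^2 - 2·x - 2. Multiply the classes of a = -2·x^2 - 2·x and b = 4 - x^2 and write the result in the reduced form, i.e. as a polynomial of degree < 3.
a · b ≡ 36·x^2 - 20·x - 16 (mod f(x))

First multiply in Q[x] without reducing: a · b = 2·x^4 + 2·x^3 - 8·x^2 - 8·x. Now divide by f(x) = x^3 + 5·x^2 - 2·x - 2, eliminating the leading term at each step:
  leading term 2·x^4: subtract (2·x)·f(x) = 2·x^4 + 10·x^3 - 4·x^2 - 4·x, leaving -8·x^3 - 4·x^2 - 4·x
  leading term -8·x^3: subtract (-8)·f(x) = -8·x^3 - 40·x^2 + 16·x + 16, leaving 36·x^2 - 20·x - 16
The degree is now < 3, so this is the remainder. Hence a · b ≡ 36·x^2 - 20·x - 16 in Q[x]/(f).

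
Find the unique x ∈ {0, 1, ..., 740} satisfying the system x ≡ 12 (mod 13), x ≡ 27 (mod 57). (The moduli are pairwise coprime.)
The moduli 13, 57 are pairwise coprime, so by the CRT there is a unique solution mod 13·57 = 741.
Solve by successive substitution. Start with x ≡ 12 (mod 13).
  Combine with x ≡ 27 (mod 57): write x = 12 + 13·t and require 12 + 13·t ≡ 27 (mod 57), i.e. 13·t ≡ 27 − 12 ≡ 15 (mod 57). Since 13^(−1) ≡ 22 (mod 57), t ≡ 22·15 ≡ 45 (mod 57). So x ≡ 12 + 13·45 = 597 (mod 741).
Unique solution in [0, 741): x = 597.

Final answer: x ≡ 597 (mod 741); the representative in [0, 741) is 597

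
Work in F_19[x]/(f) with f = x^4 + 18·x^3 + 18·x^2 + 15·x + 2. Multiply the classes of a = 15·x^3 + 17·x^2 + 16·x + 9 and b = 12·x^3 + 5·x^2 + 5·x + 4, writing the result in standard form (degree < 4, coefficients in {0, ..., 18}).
a · b ≡ 14·x^3 + x + 11 (mod f(x))

Multiply as integer polynomials: a · b = 180·x^6 + 279·x^5 + 352·x^4 + 333·x^3 + 193·x^2 + 109·x + 36. Reducing coefficients mod 19: a · b ≡ 9·x^6 + 13·x^5 + 10·x^4 + 10·x^3 + 3·x^2 + 14·x + 17. Now divide by f(x) = x^4 + 18·x^3 + 18·x^2 + 15·x + 2 in F_19[x], eliminating the leading term at each step:
  leading term 9·x^6: subtract (9·x^2)·f(x) = 9·x^6 + 10·x^5 + 10·x^4 + 2·x^3 + 18·x^2, leaving 3·x^5 + 8·x^3 + 4·x^2 + 14·x + 17 (coefficients mod 19)
  leading term 3·x^5: subtract (3·x)·f(x) = 3·x^5 + 16·x^4 + 16·x^3 + 7·x^2 + 6·x, leaving 3·x^4 + 11·x^3 + 16·x^2 + 8·x + 17 (coefficients mod 19)
  leading term 3·x^4: subtract (3)·f(x) = 3·x^4 + 16·x^3 + 16·x^2 + 7·x + 6, leaving 14·x^3 + x + 11 (coefficients mod 19)
The degree is now < 4, so this is the remainder. Hence a · b ≡ 14·x^3 + x + 11 in F_19[x]/(f).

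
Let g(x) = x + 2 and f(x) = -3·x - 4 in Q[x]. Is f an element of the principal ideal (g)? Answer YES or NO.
In Q[x] the ideal (g) consists of all multiples of g, so f ∈ (g) iff g | f, i.e. iff the remainder of f on division by g is 0. Divide f by g (g is monic, so eliminate the leading term of the running remainder at each step):
  leading term -3·x: subtract (-3)·g(x) = -3·x - 6, leaving 2
The remainder r(x) = 2 ≠ 0 (and deg r < deg g), so g ∤ f, i.e. f ∉ (g).

Final answer: NO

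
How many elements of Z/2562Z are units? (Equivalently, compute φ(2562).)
Z/2562Z has φ(2562) = 720 units

An element a ∈ Z/2562Z is a unit iff gcd(a, 2562) = 1, so the number of units is φ(2562). φ is multiplicative, with φ(p^e) = p^e − p^(e−1). Factorise 2562 = 2 · 3 · 7 · 61. Then
  φ(2562) = (2 − 1) · (3 − 1) · (7 − 1) · (61 − 1) = 1 · 2 · 6 · 60 = 720.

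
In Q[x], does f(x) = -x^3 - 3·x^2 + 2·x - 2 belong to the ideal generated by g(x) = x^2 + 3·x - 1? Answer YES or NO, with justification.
NO

In Q[x] the ideal (g) consists of all multiples of g, so f ∈ (g) iff g | f, i.e. iff the remainder of f on division by g is 0. Divide f by g (g is monic, so eliminate the leading term of the running remainder at each step):
  leading term -x^3: subtract (-x)·g(x) = -x^3 - 3·x^2 + x, leaving x - 2
The remainder r(x) = x - 2 ≠ 0 (and deg r < deg g), so g ∤ f, i.e. f ∉ (g).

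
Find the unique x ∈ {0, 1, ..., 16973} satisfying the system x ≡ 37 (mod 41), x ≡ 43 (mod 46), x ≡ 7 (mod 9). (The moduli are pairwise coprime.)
The moduli 41, 46, 9 are pairwise coprime, so by the CRT there is a unique solution mod 41·46·9 = 16974.
Solve by successive substitution. Start with x ≡ 37 (mod 41).
  Combine with x ≡ 43 (mod 46): write x = 37 + 41·t and require 37 + 41·t ≡ 43 (mod 46), i.e. 41·t ≡ 43 − 37 ≡ 6 (mod 46). Since 41^(−1) ≡ 9 (mod 46), t ≡ 9·6 ≡ 8 (mod 46). So x ≡ 37 + 41·8 = 365 (mod 1886).
  Combine with x ≡ 7 (mod 9): write x = 365 + 1886·t and require 365 + 1886·t ≡ 7 (mod 9), i.e. 1886·t ≡ 7 − 365 ≡ 2 (mod 9). Since 1886^(−1) ≡ 2 (mod 9) (1886 ≡ 5 (mod 9)), t ≡ 2·2 ≡ 4 (mod 9). So x ≡ 365 + 1886·4 = 7909 (mod 16974).
Unique solution in [0, 16974): x = 7909.

Final answer: x ≡ 7909 (mod 16974); the representative in [0, 16974) is 7909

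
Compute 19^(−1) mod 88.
Apply the extended Euclidean algorithm to (88, 19), tracking rows (r, s, t) with s·88 + t·19 = r. Each division r_prev = q·r_cur + r_new produces the new row as (previous row) − q·(current row):
  row A: (88, 1, 0)   [1·88 + 0·19 = 88]
  row B: (19, 0, 1)   [0·88 + 1·19 = 19]
  88 = 4·19 + 12   → row C = row A − 4·row B = (12, 1, −4)   [check: 1·88 − 4·19 = 12]
  19 = 1·12 + 7   → row D = row B − 1·row C = (7, −1, 5)   [check: −1·88 + 5·19 = 7]
  12 = 1·7 + 5   → row E = row C − 1·row D = (5, 2, −9)   [check: 2·88 − 9·19 = 5]
  7 = 1·5 + 2   → row F = row D − 1·row E = (2, −3, 14)   [check: −3·88 + 14·19 = 2]
  5 = 2·2 + 1   → row G = row E − 2·row F = (1, 8, −37)   [check: 8·88 − 37·19 = 1]
  2 = 2·1 + 0   → remainder 0, stop. gcd = 1 (last nonzero row G).
The gcd is 1, so 19 is invertible mod 88. The last nonzero row gives 8·88 − 37·19 = 1, so t = −37. So 19^(−1) ≡ −37 ≡ 51 (mod 88). Verify: 19 · 51 = 969 ≡ 1 (mod 88). ✓

Final answer: 19^(−1) ≡ 51 (mod 88)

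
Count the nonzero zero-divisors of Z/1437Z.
In Z/1437Z each nonzero element is either a unit (gcd with 1437 is 1) or a zero-divisor (gcd > 1). The number of units is φ(1437): factorise 1437 = 3 · 479, so φ(1437) = (3 − 1) · (479 − 1) = 2 · 478 = 956. The nonzero elements number 1437 − 1 = 1436. Hence the nonzero zero-divisors number 1436 − 956 = 480.

Final answer: Z/1437Z has 480 nonzero zero-divisors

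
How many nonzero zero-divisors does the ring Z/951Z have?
In Z/951Z each nonzero element is either a unit (gcd with 951 is 1) or a zero-divisor (gcd > 1). The number of units is φ(951): factorise 951 = 3 · 317, so φ(951) = (3 − 1) · (317 − 1) = 2 · 316 = 632. The nonzero elements number 951 − 1 = 950. Hence the nonzero zero-divisors number 950 − 632 = 318.

Final answer: Z/951Z has 318 nonzero zero-divisors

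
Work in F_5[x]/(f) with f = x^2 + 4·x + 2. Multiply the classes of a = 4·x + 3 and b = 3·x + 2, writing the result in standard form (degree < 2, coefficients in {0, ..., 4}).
a · b ≡ 4·x + 2 (mod f(x))

Multiply as integer polynomials: a · b = 12·x^2 + 17·x + 6. Reducing coefficients mod 5: a · b ≡ 2·x^2 + 2·x + 1. Now divide by f(x) = x^2 + 4·x + 2 in F_5[x], eliminating the leading term at each step:
  leading term 2·x^2: subtract (2)·f(x) = 2·x^2 + 3·x + 4, leaving 4·x + 2 (coefficients mod 5)
The degree is now < 2, so this is the remainder. Hence a · b ≡ 4·x + 2 in F_5[x]/(f).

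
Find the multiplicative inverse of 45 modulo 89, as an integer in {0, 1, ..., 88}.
45^(−1) ≡ 2 (mod 89)

Apply the extended Euclidean algorithm to (89, 45), tracking rows (r, s, t) with s·89 + t·45 = r. Each division r_prev = q·r_cur + r_new produces the new row as (previous row) − q·(current row):
  row A: (89, 1, 0)   [1·89 + 0·45 = 89]
  row B: (45, 0, 1)   [0·89 + 1·45 = 45]
  89 = 1·45 + 44   → row C = row A − 1·row B = (44, 1, −1)   [check: 1·89 − 1·45 = 44]
  45 = 1·44 + 1   → row D = row B − 1·row C = (1, −1, 2)   [check: −1·89 + 2·45 = 1]
  44 = 44·1 + 0   → remainder 0, stop. gcd = 1 (last nonzero row D).
The gcd is 1, so 45 is invertible mod 89. The last nonzero row gives −1·89 + 2·45 = 1, so t = 2. So 45^(−1) ≡ 2 (mod 89). Verify: 45 · 2 = 90 ≡ 1 (mod 89). ✓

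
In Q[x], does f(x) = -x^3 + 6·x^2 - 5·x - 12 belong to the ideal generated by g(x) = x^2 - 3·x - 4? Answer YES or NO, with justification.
YES

In Q[x] the ideal (g) consists of all multiples of g, so f ∈ (g) iff g | f, i.e. iff the remainder of f on division by g is 0. Divide f by g (g is monic, so eliminate the leading term of the running remainder at each step):
  leading term -x^3: subtract (-x)·g(x) = -x^3 + 3·x^2 + 4·x, leaving 3·x^2 - 9·x - 12
  leading term 3·x^2: subtract (3)·g(x) = 3·x^2 - 9·x - 12, leaving 0
The remainder is 0, so f(x) = g(x) · h(x) with h(x) = 3 - x. Hence g | f, i.e. f ∈ (g).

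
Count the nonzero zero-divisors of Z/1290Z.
In Z/1290Z each nonzero element is either a unit (gcd with 1290 is 1) or a zero-divisor (gcd > 1). The number of units is φ(1290): factorise 1290 = 2 · 3 · 5 · 43, so φ(1290) = (2 − 1) · (3 − 1) · (5 − 1) · (43 − 1) = 1 · 2 · 4 · 42 = 336. The nonzero elements number 1290 − 1 = 1289. Hence the nonzero zero-divisors number 1289 − 336 = 953.

Final answer: Z/1290Z has 953 nonzero zero-divisors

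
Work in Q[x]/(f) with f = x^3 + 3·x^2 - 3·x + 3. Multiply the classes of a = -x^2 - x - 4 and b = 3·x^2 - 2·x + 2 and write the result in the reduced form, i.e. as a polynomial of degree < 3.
a · b ≡ -45·x^2 + 39·x - 32 (mod f(x))

First multiply in Q[x] without reducing: a · b = -3·x^4 - x^3 - 12·x^2 + 6·x - 8. Now divide by f(x) = x^3 + 3·x^2 - 3·x + 3, eliminating the leading term at each step:
  leading term -3·x^4: subtract (-3·x)·f(x) = -3·x^4 - 9·x^3 + 9·x^2 - 9·x, leaving 8·x^3 - 21·x^2 + 15·x - 8
  leading term 8·x^3: subtract (8)·f(x) = 8·x^3 + 24·x^2 - 24·x + 24, leaving -45·x^2 + 39·x - 32
The degree is now < 3, so this is the remainder. Hence a · b ≡ -45·x^2 + 39·x - 32 in Q[x]/(f).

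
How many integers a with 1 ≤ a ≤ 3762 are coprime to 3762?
1080

The number of a ∈ {1, ..., 3762} with gcd(a, 3762) = 1 is by definition Euler's totient φ(3762). φ is multiplicative, with φ(p^e) = p^e − p^(e−1). Factorise 3762 = 2 · 3^2 · 11 · 19. Then
  φ(3762) = (2 − 1) · (3^2 − 3^1) · (11 − 1) · (19 − 1) = 1 · 6 · 10 · 18 = 1080.
So there are 1080 such integers.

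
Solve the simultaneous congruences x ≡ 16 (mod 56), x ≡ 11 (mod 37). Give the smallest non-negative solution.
x ≡ 1528 (mod 2072); the representative in [0, 2072) is 1528

The moduli 56, 37 are pairwise coprime, so by the CRT there is a unique solution mod 56·37 = 2072.
Solve by successive substitution. Start with x ≡ 16 (mod 56).
  Combine with x ≡ 11 (mod 37): write x = 16 + 56·t and require 16 + 56·t ≡ 11 (mod 37), i.e. 56·t ≡ 11 − 16 ≡ 32 (mod 37). Since 56^(−1) ≡ 2 (mod 37) (56 ≡ 19 (mod 37)), t ≡ 2·32 ≡ 27 (mod 37). So x ≡ 16 + 56·27 = 1528 (mod 2072).
Unique solution in [0, 2072): x = 1528.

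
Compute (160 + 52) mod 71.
Reduce the summands first: 160 ≡ 18 (mod 71), so 160 + 52 ≡ 18 + 52 (mod 71). 18 + 52 = 70; 70 = 0·71 + 70, so (160 + 52) mod 71 = 70.

Final answer: 70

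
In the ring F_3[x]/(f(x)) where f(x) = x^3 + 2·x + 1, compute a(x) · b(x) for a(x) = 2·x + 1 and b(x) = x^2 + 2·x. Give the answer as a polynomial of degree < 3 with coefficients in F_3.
a · b ≡ 2·x^2 + x + 1 (mod f(x))

Multiply as integer polynomials: a · b = 2·x^3 + 5·x^2 + 2·x. Reducing coefficients mod 3: a · b ≡ 2·x^3 + 2·x^2 + 2·x. Now divide by f(x) = x^3 + 2·x + 1 in F_3[x], eliminating the leading term at each step:
  leading term 2·x^3: subtract (2)·f(x) = 2·x^3 + x + 2, leaving 2·x^2 + x + 1 (coefficients mod 3)
The degree is now < 3, so this is the remainder. Hence a · b ≡ 2·x^2 + x + 1 in F_3[x]/(f).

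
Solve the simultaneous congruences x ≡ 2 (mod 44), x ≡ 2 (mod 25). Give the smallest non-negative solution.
The moduli 44, 25 are pairwise coprime, so by the CRT there is a unique solution mod 44·25 = 1100.
Solve by successive substitution. Start with x ≡ 2 (mod 44).
  Combine with x ≡ 2 (mod 25): write x = 2 + 44·t and require 2 + 44·t ≡ 2 (mod 25), i.e. 44·t ≡ 2 − 2 ≡ 0 (mod 25). Since 44^(−1) ≡ 4 (mod 25) (44 ≡ 19 (mod 25)), t ≡ 4·0 ≡ 0 (mod 25). So x ≡ 2 + 44·0 = 2 (mod 1100).
Unique solution in [0, 1100): x = 2.

Final answer: x ≡ 2 (mod 1100); the representative in [0, 1100) is 2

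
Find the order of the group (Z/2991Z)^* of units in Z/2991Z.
(Z/2991Z)^* consists of the classes a with gcd(a, 2991) = 1, so its order is φ(2991). φ is multiplicative, with φ(p^e) = p^e − p^(e−1). Factorise 2991 = 3 · 997. Then
  φ(2991) = (3 − 1) · (997 − 1) = 2 · 996 = 1992.
Thus |(Z/2991Z)^*| = 1992.

Final answer: |(Z/2991Z)^*| = 1992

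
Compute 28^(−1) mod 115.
28^(−1) ≡ 37 (mod 115)

Apply the extended Euclidean algorithm to (115, 28), tracking rows (r, s, t) with s·115 + t·28 = r. Each division r_prev = q·r_cur + r_new produces the new row as (previous row) − q·(current row):
  row A: (115, 1, 0)   [1·115 + 0·28 = 115]
  row B: (28, 0, 1)   [0·115 + 1·28 = 28]
  115 = 4·28 + 3   → row C = row A − 4·row B = (3, 1, −4)   [check: 1·115 − 4·28 = 3]
  28 = 9·3 + 1   → row D = row B − 9·row C = (1, −9, 37)   [check: −9·115 + 37·28 = 1]
  3 = 3·1 + 0   → remainder 0, stop. gcd = 1 (last nonzero row D).
The gcd is 1, so 28 is invertible mod 115. The last nonzero row gives −9·115 + 37·28 = 1, so t = 37. So 28^(−1) ≡ 37 (mod 115). Verify: 28 · 37 = 1036 ≡ 1 (mod 115). ✓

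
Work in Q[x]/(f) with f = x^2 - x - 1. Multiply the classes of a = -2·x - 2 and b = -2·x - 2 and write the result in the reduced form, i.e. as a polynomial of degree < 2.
First multiply in Q[x] without reducing: a · b = 4·x^2 + 8·x + 4. Now divide by f(x) = x^2 - x - 1, eliminating the leading term at each step:
  leading term 4·x^2: subtract (4)·f(x) = 4·x^2 - 4·x - 4, leaving 12·x + 8
The degree is now < 2, so this is the remainder. Hence a · b ≡ 12·x + 8 in Q[x]/(f).

Final answer: a · b ≡ 12·x + 8 (mod f(x))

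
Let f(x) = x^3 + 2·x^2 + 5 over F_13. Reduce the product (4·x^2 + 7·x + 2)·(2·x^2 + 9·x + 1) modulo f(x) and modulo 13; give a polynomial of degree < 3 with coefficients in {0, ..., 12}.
a · b ≡ 3·x^2 + 11·x + 1 (mod f(x))

Multiply as integer polynomials: a · b = 8·x^4 + 50·x^3 + 71·x^2 + 25·x + 2. Reducing coefficients mod 13: a · b ≡ 8·x^4 + 11·x^3 + 6·x^2 + 12·x + 2. Now divide by f(x) = x^3 + 2·x^2 + 5 in F_13[x], eliminating the leading term at each step:
  leading term 8·x^4: subtract (8·x)·f(x) = 8·x^4 + 3·x^3 + x, leaving 8·x^3 + 6·x^2 + 11·x + 2 (coefficients mod 13)
  leading term 8·x^3: subtract (8)·f(x) = 8·x^3 + 3·x^2 + 1, leaving 3·x^2 + 11·x + 1 (coefficients mod 13)
The degree is now < 3, so this is the remainder. Hence a · b ≡ 3·x^2 + 11·x + 1 in F_13[x]/(f).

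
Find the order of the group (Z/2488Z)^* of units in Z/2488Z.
|(Z/2488Z)^*| = 1240

(Z/2488Z)^* consists of the classes a with gcd(a, 2488) = 1, so its order is φ(2488). φ is multiplicative, with φ(p^e) = p^e − p^(e−1). Factorise 2488 = 2^3 · 311. Then
  φ(2488) = (2^3 − 2^2) · (311 − 1) = 4 · 310 = 1240.
Thus |(Z/2488Z)^*| = 1240.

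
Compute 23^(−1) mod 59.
23^(−1) ≡ 18 (mod 59)

Apply the extended Euclidean algorithm to (59, 23), tracking rows (r, s, t) with s·59 + t·23 = r. Each division r_prev = q·r_cur + r_new produces the new row as (previous row) − q·(current row):
  row A: (59, 1, 0)   [1·59 + 0·23 = 59]
  row B: (23, 0, 1)   [0·59 + 1·23 = 23]
  59 = 2·23 + 13   → row C = row A − 2·row B = (13, 1, −2)   [check: 1·59 − 2·23 = 13]
  23 = 1·13 + 10   → row D = row B − 1·row C = (10, −1, 3)   [check: −1·59 + 3·23 = 10]
  13 = 1·10 + 3   → row E = row C − 1·row D = (3, 2, −5)   [check: 2·59 − 5·23 = 3]
  10 = 3·3 + 1   → row F = row D − 3·row E = (1, −7, 18)   [check: −7·59 + 18·23 = 1]
  3 = 3·1 + 0   → remainder 0, stop. gcd = 1 (last nonzero row F).
The gcd is 1, so 23 is invertible mod 59. The last nonzero row gives −7·59 + 18·23 = 1, so t = 18. So 23^(−1) ≡ 18 (mod 59). Verify: 23 · 18 = 414 ≡ 1 (mod 59). ✓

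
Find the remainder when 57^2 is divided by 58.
Use repeated squaring. Binary(2) = 10. Walk through the bits of the exponent 2 left-to-right: at each bit after the leading one, square the running value, then multiply by 57 if the bit is 1 (always reducing mod 58):
  bit 1 = 1 (leading): start with 57.
  bit 2 = 0: square 57^2 = 3249 ≡ 1 (mod 58).
Final value: 57^2 ≡ 1 (mod 58).

Final answer: 1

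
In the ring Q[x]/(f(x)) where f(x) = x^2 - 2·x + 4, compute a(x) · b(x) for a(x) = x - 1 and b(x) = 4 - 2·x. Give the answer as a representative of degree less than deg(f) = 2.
a · b ≡ 2·x + 4 (mod f(x))

First multiply in Q[x] without reducing: a · b = -2·x^2 + 6·x - 4. Now divide by f(x) = x^2 - 2·x + 4, eliminating the leading term at each step:
  leading term -2·x^2: subtract (-2)·f(x) = -2·x^2 + 4·x - 8, leaving 2·x + 4
The degree is now < 2, so this is the remainder. Hence a · b ≡ 2·x + 4 in Q[x]/(f).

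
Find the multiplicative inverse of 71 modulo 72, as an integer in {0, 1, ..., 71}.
Apply the extended Euclidean algorithm to (72, 71), tracking rows (r, s, t) with s·72 + t·71 = r. Each division r_prev = q·r_cur + r_new produces the new row as (previous row) − q·(current row):
  row A: (72, 1, 0)   [1·72 + 0·71 = 72]
  row B: (71, 0, 1)   [0·72 + 1·71 = 71]
  72 = 1·71 + 1   → row C = row A − 1·row B = (1, 1, −1)   [check: 1·72 − 1·71 = 1]
  71 = 71·1 + 0   → remainder 0, stop. gcd = 1 (last nonzero row C).
The gcd is 1, so 71 is invertible mod 72. The last nonzero row gives 1·72 − 1·71 = 1, so t = −1. So 71^(−1) ≡ −1 ≡ 71 (mod 72). Verify: 71 · 71 = 5041 ≡ 1 (mod 72). ✓

Final answer: 71^(−1) ≡ 71 (mod 72)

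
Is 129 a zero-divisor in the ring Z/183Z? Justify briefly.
gcd(129, 183) = 3 > 1, so 129 is not a unit in Z/183Z. In Z/nZ every nonzero non-unit is a zero-divisor: explicitly, take b = 183/gcd = 61 ≠ 0 (mod 183); then 129·61 = 7869 = 43·183, i.e. 129·61 ≡ 0 (mod 183). So 129 is a zero-divisor.

Final answer: YES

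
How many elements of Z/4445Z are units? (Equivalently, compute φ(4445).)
Z/4445Z has φ(4445) = 3024 units

An element a ∈ Z/4445Z is a unit iff gcd(a, 4445) = 1, so the number of units is φ(4445). φ is multiplicative, with φ(p^e) = p^e − p^(e−1). Factorise 4445 = 5 · 7 · 127. Then
  φ(4445) = (5 − 1) · (7 − 1) · (127 − 1) = 4 · 6 · 126 = 3024.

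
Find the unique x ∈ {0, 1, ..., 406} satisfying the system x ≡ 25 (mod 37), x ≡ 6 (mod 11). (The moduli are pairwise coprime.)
x ≡ 358 (mod 407); the representative in [0, 407) is 358

The moduli 37, 11 are pairwise coprime, so by the CRT there is a unique solution mod 37·11 = 407.
Solve by successive substitution. Start with x ≡ 25 (mod 37).
  Combine with x ≡ 6 (mod 11): write x = 25 + 37·t and require 25 + 37·t ≡ 6 (mod 11), i.e. 37·t ≡ 6 − 25 ≡ 3 (mod 11). Since 37^(−1) ≡ 3 (mod 11) (37 ≡ 4 (mod 11)), t ≡ 3·3 ≡ 9 (mod 11). So x ≡ 25 + 37·9 = 358 (mod 407).
Unique solution in [0, 407): x = 358.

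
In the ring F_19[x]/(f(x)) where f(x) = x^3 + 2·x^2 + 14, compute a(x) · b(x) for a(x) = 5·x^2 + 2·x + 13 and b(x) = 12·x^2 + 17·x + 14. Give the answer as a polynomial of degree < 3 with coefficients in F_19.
Multiply as integer polynomials: a · b = 60·x^4 + 109·x^3 + 260·x^2 + 249·x + 182. Reducing coefficients mod 19: a · b ≡ 3·x^4 + 14·x^3 + 13·x^2 + 2·x + 11. Now divide by f(x) = x^3 + 2·x^2 + 14 in F_19[x], eliminating the leading term at each step:
  leading term 3·x^4: subtract (3·x)·f(x) = 3·x^4 + 6·x^3 + 4·x, leaving 8·x^3 + 13·x^2 + 17·x + 11 (coefficients mod 19)
  leading term 8·x^3: subtract (8)·f(x) = 8·x^3 + 16·x^2 + 17, leaving 16·x^2 + 17·x + 13 (coefficients mod 19)
The degree is now < 3, so this is the remainder. Hence a · b ≡ 16·x^2 + 17·x + 13 in F_19[x]/(f).

Final answer: a · b ≡ 16·x^2 + 17·x + 13 (mod f(x))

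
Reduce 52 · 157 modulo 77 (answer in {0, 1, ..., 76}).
Reduce the factors first: 157 ≡ 3 (mod 77), so 52 · 157 ≡ 52 · 3 (mod 77). 52 · 3 = 156. Dividing by 77: 156 = 2·77 + 2. So (52 · 157) mod 77 = 2.

Final answer: 2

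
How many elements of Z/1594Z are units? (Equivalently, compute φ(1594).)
Z/1594Z has φ(1594) = 796 units

An element a ∈ Z/1594Z is a unit iff gcd(a, 1594) = 1, so the number of units is φ(1594). φ is multiplicative, with φ(p^e) = p^e − p^(e−1). Factorise 1594 = 2 · 797. Then
  φ(1594) = (2 − 1) · (797 − 1) = 1 · 796 = 796.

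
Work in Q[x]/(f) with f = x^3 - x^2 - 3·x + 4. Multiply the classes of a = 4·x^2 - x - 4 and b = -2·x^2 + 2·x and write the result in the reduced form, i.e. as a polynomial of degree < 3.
a · b ≡ -16·x^2 + 30·x - 8 (mod f(x))

First multiply in Q[x] without reducing: a · b = -8·x^4 + 10·x^3 + 6·x^2 - 8·x. Now divide by f(x) = x^3 - x^2 - 3·x + 4, eliminating the leading term at each step:
  leading term -8·x^4: subtract (-8·x)·f(x) = -8·x^4 + 8·x^3 + 24·x^2 - 32·x, leaving 2·x^3 - 18·x^2 + 24·x
  leading term 2·x^3: subtract (2)·f(x) = 2·x^3 - 2·x^2 - 6·x + 8, leaving -16·x^2 + 30·x - 8
The degree is now < 3, so this is the remainder. Hence a · b ≡ -16·x^2 + 30·x - 8 in Q[x]/(f).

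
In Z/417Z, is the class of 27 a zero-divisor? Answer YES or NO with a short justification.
gcd(27, 417) = 3 > 1, so 27 is not a unit in Z/417Z. In Z/nZ every nonzero non-unit is a zero-divisor: explicitly, take b = 417/gcd = 139 ≠ 0 (mod 417); then 27·139 = 3753 = 9·417, i.e. 27·139 ≡ 0 (mod 417). So 27 is a zero-divisor.

Final answer: YES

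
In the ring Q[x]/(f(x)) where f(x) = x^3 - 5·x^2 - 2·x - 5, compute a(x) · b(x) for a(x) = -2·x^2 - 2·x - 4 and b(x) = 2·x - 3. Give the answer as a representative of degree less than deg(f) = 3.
First multiply in Q[x] without reducing: a · b = -4·x^3 + 2·x^2 - 2·x + 12. Now divide by f(x) = x^3 - 5·x^2 - 2·x - 5, eliminating the leading term at each step:
  leading term -4·x^3: subtract (-4)·f(x) = -4·x^3 + 20·x^2 + 8·x + 20, leaving -18·x^2 - 10·x - 8
The degree is now < 3, so this is the remainder. Hence a · b ≡ -18·x^2 - 10·x - 8 in Q[x]/(f).

Final answer: a · b ≡ -18·x^2 - 10·x - 8 (mod f(x))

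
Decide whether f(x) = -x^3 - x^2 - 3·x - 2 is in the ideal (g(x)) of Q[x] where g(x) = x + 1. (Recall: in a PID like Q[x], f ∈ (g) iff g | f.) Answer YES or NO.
In Q[x] the ideal (g) consists of all multiples of g, so f ∈ (g) iff g | f, i.e. iff the remainder of f on division by g is 0. Divide f by g (g is monic, so eliminate the leading term of the running remainder at each step):
  leading term -x^3: subtract (-x^2)·g(x) = -x^3 - x^2, leaving -3·x - 2
  leading term -3·x: subtract (-3)·g(x) = -3·x - 3, leaving 1
The remainder r(x) = 1 ≠ 0 (and deg r < deg g), so g ∤ f, i.e. f ∉ (g).

Final answer: NO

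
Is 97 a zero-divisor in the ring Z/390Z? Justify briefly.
NO

gcd(97, 390) = 1, so 97 is a unit in Z/390Z (it has a multiplicative inverse). A unit cannot be a zero-divisor: if 97·b ≡ 0 then multiplying both sides by 97^(−1) gives b ≡ 0. So 97 is not a zero-divisor.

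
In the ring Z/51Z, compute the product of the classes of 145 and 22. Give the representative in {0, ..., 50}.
28

Reduce the factors first: 145 ≡ 43 (mod 51), so 145 · 22 ≡ 43 · 22 (mod 51). 43 · 22 = 946. Dividing by 51: 946 = 18·51 + 28. So (145 · 22) mod 51 = 28.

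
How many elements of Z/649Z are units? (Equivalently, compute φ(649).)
Z/649Z has φ(649) = 580 units

An element a ∈ Z/649Z is a unit iff gcd(a, 649) = 1, so the number of units is φ(649). φ is multiplicative, with φ(p^e) = p^e − p^(e−1). Factorise 649 = 11 · 59. Then
  φ(649) = (11 − 1) · (59 − 1) = 10 · 58 = 580.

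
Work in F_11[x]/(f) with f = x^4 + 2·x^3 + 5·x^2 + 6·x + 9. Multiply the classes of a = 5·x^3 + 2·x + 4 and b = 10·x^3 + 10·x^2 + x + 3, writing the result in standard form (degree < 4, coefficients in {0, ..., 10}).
a · b ≡ 4 (mod f(x))

Multiply as integer polynomials: a · b = 50·x^6 + 50·x^5 + 25·x^4 + 75·x^3 + 42·x^2 + 10·x + 12. Reducing coefficients mod 11: a · b ≡ 6·x^6 + 6·x^5 + 3·x^4 + 9·x^3 + 9·x^2 + 10·x + 1. Now divide by f(x) = x^4 + 2·x^3 + 5·x^2 + 6·x + 9 in F_11[x], eliminating the leading term at each step:
  leading term 6·x^6: subtract (6·x^2)·f(x) = 6·x^6 + x^5 + 8·x^4 + 3·x^3 + 10·x^2, leaving 5·x^5 + 6·x^4 + 6·x^3 + 10·x^2 + 10·x + 1 (coefficients mod 11)
  leading term 5·x^5: subtract (5·x)·f(x) = 5·x^5 + 10·x^4 + 3·x^3 + 8·x^2 + x, leaving 7·x^4 + 3·x^3 + 2·x^2 + 9·x + 1 (coefficients mod 11)
  leading term 7·x^4: subtract (7)·f(x) = 7·x^4 + 3·x^3 + 2·x^2 + 9·x + 8, leaving 4 (coefficients mod 11)
The degree is now < 4, so this is the remainder. Hence a · b ≡ 4 in F_11[x]/(f).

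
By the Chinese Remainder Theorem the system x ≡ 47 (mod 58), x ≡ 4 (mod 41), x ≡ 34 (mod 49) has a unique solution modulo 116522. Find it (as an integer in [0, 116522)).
The moduli 58, 41, 49 are pairwise coprime, so by the CRT there is a unique solution mod 58·41·49 = 116522.
Solve by successive substitution. Start with x ≡ 47 (mod 58).
  Combine with x ≡ 4 (mod 41): write x = 47 + 58·t and require 47 + 58·t ≡ 4 (mod 41), i.e. 58·t ≡ 4 − 47 ≡ 39 (mod 41). Since 58^(−1) ≡ 29 (mod 41) (58 ≡ 17 (mod 41)), t ≡ 29·39 ≡ 24 (mod 41). So x ≡ 47 + 58·24 = 1439 (mod 2378).
  Combine with x ≡ 34 (mod 49): write x = 1439 + 2378·t and require 1439 + 2378·t ≡ 34 (mod 49), i.e. 2378·t ≡ 34 − 1439 ≡ 16 (mod 49). Since 2378^(−1) ≡ 17 (mod 49) (2378 ≡ 26 (mod 49)), t ≡ 17·16 ≡ 27 (mod 49). So x ≡ 1439 + 2378·27 = 65645 (mod 116522).
Unique solution in [0, 116522): x = 65645.

Final answer: x ≡ 65645 (mod 116522); the representative in [0, 116522) is 65645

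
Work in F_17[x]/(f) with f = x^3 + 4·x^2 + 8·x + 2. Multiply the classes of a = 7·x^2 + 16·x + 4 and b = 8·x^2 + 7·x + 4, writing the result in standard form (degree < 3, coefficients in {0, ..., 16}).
Multiply as integer polynomials: a · b = 56·x^4 + 177·x^3 + 172·x^2 + 92·x + 16. Reducing coefficients mod 17: a · b ≡ 5·x^4 + 7·x^3 + 2·x^2 + 7·x + 16. Now divide by f(x) = x^3 + 4·x^2 + 8·x + 2 in F_17[x], eliminating the leading term at each step:
  leading term 5·x^4: subtract (5·x)·f(x) = 5·x^4 + 3·x^3 + 6·x^2 + 10·x, leaving 4·x^3 + 13·x^2 + 14·x + 16 (coefficients mod 17)
  leading term 4·x^3: subtract (4)·f(x) = 4·x^3 + 16·x^2 + 15·x + 8, leaving 14·x^2 + 16·x + 8 (coefficients mod 17)
The degree is now < 3, so this is the remainder. Hence a · b ≡ 14·x^2 + 16·x + 8 in F_17[x]/(f).

Final answer: a · b ≡ 14·x^2 + 16·x + 8 (mod f(x))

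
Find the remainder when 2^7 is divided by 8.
Use repeated squaring. Binary(7) = 111. Walk through the bits of the exponent 7 left-to-right: at each bit after the leading one, square the running value, then multiply by 2 if the bit is 1 (always reducing mod 8):
  bit 1 = 1 (leading): start with 2.
  bit 2 = 1: square 2^2 = 4; bit is 1, so multiply 4·2 = 8 ≡ 0 (mod 8).
  bit 3 = 1: square 0^2 = 0; bit is 1, so multiply 0·2 = 0 (mod 8).
Final value: 2^7 ≡ 0 (mod 8).

Final answer: 0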